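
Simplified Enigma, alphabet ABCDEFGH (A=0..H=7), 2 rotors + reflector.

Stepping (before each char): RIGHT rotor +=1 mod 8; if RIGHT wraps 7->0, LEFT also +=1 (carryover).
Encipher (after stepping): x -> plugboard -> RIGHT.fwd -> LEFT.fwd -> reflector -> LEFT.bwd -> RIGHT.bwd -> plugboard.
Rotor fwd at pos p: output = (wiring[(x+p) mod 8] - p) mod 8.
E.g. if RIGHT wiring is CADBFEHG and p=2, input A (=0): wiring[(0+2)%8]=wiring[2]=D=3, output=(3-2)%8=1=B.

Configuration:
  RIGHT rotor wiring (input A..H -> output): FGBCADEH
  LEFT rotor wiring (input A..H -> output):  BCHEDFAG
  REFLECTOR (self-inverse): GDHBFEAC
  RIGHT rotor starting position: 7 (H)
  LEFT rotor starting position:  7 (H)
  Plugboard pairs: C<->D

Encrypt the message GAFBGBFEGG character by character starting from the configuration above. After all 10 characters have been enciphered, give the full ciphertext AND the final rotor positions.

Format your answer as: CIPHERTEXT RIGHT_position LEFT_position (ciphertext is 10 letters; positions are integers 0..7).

Answer: EFGGCACHBH 1 1

Derivation:
Char 1 ('G'): step: R->0, L->0 (L advanced); G->plug->G->R->E->L->D->refl->B->L'->A->R'->E->plug->E
Char 2 ('A'): step: R->1, L=0; A->plug->A->R->F->L->F->refl->E->L'->D->R'->F->plug->F
Char 3 ('F'): step: R->2, L=0; F->plug->F->R->F->L->F->refl->E->L'->D->R'->G->plug->G
Char 4 ('B'): step: R->3, L=0; B->plug->B->R->F->L->F->refl->E->L'->D->R'->G->plug->G
Char 5 ('G'): step: R->4, L=0; G->plug->G->R->F->L->F->refl->E->L'->D->R'->D->plug->C
Char 6 ('B'): step: R->5, L=0; B->plug->B->R->H->L->G->refl->A->L'->G->R'->A->plug->A
Char 7 ('F'): step: R->6, L=0; F->plug->F->R->E->L->D->refl->B->L'->A->R'->D->plug->C
Char 8 ('E'): step: R->7, L=0; E->plug->E->R->D->L->E->refl->F->L'->F->R'->H->plug->H
Char 9 ('G'): step: R->0, L->1 (L advanced); G->plug->G->R->E->L->E->refl->F->L'->G->R'->B->plug->B
Char 10 ('G'): step: R->1, L=1; G->plug->G->R->G->L->F->refl->E->L'->E->R'->H->plug->H
Final: ciphertext=EFGGCACHBH, RIGHT=1, LEFT=1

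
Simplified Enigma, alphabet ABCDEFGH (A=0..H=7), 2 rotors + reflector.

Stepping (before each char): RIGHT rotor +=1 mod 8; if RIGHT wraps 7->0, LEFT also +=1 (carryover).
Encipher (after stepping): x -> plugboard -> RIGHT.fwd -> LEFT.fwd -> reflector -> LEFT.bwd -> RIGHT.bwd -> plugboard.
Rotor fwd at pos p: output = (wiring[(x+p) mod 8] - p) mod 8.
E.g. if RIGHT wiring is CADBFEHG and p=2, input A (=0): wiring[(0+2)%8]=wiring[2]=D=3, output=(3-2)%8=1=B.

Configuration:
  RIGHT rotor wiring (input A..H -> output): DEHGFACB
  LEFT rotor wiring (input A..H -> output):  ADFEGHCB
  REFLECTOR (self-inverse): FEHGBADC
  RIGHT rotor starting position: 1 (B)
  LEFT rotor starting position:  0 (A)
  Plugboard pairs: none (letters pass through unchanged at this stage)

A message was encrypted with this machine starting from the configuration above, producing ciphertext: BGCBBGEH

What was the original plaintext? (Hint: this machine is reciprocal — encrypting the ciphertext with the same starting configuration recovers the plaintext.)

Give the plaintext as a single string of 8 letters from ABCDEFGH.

Answer: GHDDGBHD

Derivation:
Char 1 ('B'): step: R->2, L=0; B->plug->B->R->E->L->G->refl->D->L'->B->R'->G->plug->G
Char 2 ('G'): step: R->3, L=0; G->plug->G->R->B->L->D->refl->G->L'->E->R'->H->plug->H
Char 3 ('C'): step: R->4, L=0; C->plug->C->R->G->L->C->refl->H->L'->F->R'->D->plug->D
Char 4 ('B'): step: R->5, L=0; B->plug->B->R->F->L->H->refl->C->L'->G->R'->D->plug->D
Char 5 ('B'): step: R->6, L=0; B->plug->B->R->D->L->E->refl->B->L'->H->R'->G->plug->G
Char 6 ('G'): step: R->7, L=0; G->plug->G->R->B->L->D->refl->G->L'->E->R'->B->plug->B
Char 7 ('E'): step: R->0, L->1 (L advanced); E->plug->E->R->F->L->B->refl->E->L'->B->R'->H->plug->H
Char 8 ('H'): step: R->1, L=1; H->plug->H->R->C->L->D->refl->G->L'->E->R'->D->plug->D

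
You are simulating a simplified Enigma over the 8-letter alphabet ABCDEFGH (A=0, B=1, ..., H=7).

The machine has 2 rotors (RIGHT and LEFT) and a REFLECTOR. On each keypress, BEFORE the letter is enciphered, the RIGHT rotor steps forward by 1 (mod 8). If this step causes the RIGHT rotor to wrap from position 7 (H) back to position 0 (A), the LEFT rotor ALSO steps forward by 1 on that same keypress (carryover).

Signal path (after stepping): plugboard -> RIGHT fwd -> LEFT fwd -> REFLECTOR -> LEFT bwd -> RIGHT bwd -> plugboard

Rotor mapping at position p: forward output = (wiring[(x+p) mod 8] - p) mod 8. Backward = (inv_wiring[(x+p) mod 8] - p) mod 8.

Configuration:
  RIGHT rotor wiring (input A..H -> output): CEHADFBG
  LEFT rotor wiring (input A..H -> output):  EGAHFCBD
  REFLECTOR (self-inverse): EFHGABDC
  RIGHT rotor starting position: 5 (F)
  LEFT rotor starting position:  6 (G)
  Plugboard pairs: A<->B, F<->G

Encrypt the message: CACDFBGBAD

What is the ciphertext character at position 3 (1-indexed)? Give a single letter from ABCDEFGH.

Char 1 ('C'): step: R->6, L=6; C->plug->C->R->E->L->C->refl->H->L'->G->R'->D->plug->D
Char 2 ('A'): step: R->7, L=6; A->plug->B->R->D->L->A->refl->E->L'->H->R'->A->plug->B
Char 3 ('C'): step: R->0, L->7 (L advanced); C->plug->C->R->H->L->C->refl->H->L'->C->R'->A->plug->B

B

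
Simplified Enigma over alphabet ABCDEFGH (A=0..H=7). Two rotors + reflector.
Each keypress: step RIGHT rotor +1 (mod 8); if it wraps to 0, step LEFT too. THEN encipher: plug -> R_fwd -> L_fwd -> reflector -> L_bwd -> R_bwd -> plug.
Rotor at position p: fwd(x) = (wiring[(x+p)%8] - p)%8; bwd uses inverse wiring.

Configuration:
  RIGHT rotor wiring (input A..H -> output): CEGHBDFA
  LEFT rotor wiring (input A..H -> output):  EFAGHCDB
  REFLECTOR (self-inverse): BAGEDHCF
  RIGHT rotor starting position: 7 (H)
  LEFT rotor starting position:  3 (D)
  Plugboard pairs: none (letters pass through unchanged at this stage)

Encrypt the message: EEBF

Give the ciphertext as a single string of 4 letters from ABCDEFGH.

Answer: DAAG

Derivation:
Char 1 ('E'): step: R->0, L->4 (L advanced); E->plug->E->R->B->L->G->refl->C->L'->H->R'->D->plug->D
Char 2 ('E'): step: R->1, L=4; E->plug->E->R->C->L->H->refl->F->L'->D->R'->A->plug->A
Char 3 ('B'): step: R->2, L=4; B->plug->B->R->F->L->B->refl->A->L'->E->R'->A->plug->A
Char 4 ('F'): step: R->3, L=4; F->plug->F->R->H->L->C->refl->G->L'->B->R'->G->plug->G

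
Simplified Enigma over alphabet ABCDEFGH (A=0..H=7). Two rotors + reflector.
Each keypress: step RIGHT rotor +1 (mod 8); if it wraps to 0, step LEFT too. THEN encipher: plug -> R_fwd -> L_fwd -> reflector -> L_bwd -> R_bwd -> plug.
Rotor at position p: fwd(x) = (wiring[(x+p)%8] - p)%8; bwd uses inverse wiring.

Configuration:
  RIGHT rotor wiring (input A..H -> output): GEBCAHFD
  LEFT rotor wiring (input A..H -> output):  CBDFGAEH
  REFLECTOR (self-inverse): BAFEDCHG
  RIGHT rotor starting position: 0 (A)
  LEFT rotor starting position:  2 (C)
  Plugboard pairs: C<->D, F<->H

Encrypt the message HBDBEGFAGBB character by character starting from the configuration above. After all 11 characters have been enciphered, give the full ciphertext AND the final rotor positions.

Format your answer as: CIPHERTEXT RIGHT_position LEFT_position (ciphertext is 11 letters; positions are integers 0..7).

Answer: FDBCFFGGBFF 3 3

Derivation:
Char 1 ('H'): step: R->1, L=2; H->plug->F->R->E->L->C->refl->F->L'->F->R'->H->plug->F
Char 2 ('B'): step: R->2, L=2; B->plug->B->R->A->L->B->refl->A->L'->G->R'->C->plug->D
Char 3 ('D'): step: R->3, L=2; D->plug->C->R->E->L->C->refl->F->L'->F->R'->B->plug->B
Char 4 ('B'): step: R->4, L=2; B->plug->B->R->D->L->G->refl->H->L'->H->R'->D->plug->C
Char 5 ('E'): step: R->5, L=2; E->plug->E->R->H->L->H->refl->G->L'->D->R'->H->plug->F
Char 6 ('G'): step: R->6, L=2; G->plug->G->R->C->L->E->refl->D->L'->B->R'->H->plug->F
Char 7 ('F'): step: R->7, L=2; F->plug->H->R->G->L->A->refl->B->L'->A->R'->G->plug->G
Char 8 ('A'): step: R->0, L->3 (L advanced); A->plug->A->R->G->L->G->refl->H->L'->F->R'->G->plug->G
Char 9 ('G'): step: R->1, L=3; G->plug->G->R->C->L->F->refl->C->L'->A->R'->B->plug->B
Char 10 ('B'): step: R->2, L=3; B->plug->B->R->A->L->C->refl->F->L'->C->R'->H->plug->F
Char 11 ('B'): step: R->3, L=3; B->plug->B->R->F->L->H->refl->G->L'->G->R'->H->plug->F
Final: ciphertext=FDBCFFGGBFF, RIGHT=3, LEFT=3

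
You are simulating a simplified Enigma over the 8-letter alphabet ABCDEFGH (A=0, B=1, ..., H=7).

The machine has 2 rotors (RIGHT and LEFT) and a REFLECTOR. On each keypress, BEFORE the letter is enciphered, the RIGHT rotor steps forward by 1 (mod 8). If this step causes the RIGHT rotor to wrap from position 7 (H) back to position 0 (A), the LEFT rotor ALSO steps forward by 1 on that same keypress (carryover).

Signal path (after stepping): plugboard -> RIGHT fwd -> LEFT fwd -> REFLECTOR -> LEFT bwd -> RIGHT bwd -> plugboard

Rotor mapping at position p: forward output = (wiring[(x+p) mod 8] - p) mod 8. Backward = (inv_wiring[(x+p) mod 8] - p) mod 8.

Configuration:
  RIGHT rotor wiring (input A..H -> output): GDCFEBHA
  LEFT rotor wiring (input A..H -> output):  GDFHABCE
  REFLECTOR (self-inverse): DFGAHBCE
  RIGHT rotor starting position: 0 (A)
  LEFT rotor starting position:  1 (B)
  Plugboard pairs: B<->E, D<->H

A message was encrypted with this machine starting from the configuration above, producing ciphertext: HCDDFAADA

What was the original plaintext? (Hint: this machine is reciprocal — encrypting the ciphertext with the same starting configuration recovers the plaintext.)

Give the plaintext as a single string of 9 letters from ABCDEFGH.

Char 1 ('H'): step: R->1, L=1; H->plug->D->R->D->L->H->refl->E->L'->B->R'->B->plug->E
Char 2 ('C'): step: R->2, L=1; C->plug->C->R->C->L->G->refl->C->L'->A->R'->A->plug->A
Char 3 ('D'): step: R->3, L=1; D->plug->H->R->H->L->F->refl->B->L'->F->R'->E->plug->B
Char 4 ('D'): step: R->4, L=1; D->plug->H->R->B->L->E->refl->H->L'->D->R'->C->plug->C
Char 5 ('F'): step: R->5, L=1; F->plug->F->R->F->L->B->refl->F->L'->H->R'->H->plug->D
Char 6 ('A'): step: R->6, L=1; A->plug->A->R->B->L->E->refl->H->L'->D->R'->H->plug->D
Char 7 ('A'): step: R->7, L=1; A->plug->A->R->B->L->E->refl->H->L'->D->R'->D->plug->H
Char 8 ('D'): step: R->0, L->2 (L advanced); D->plug->H->R->A->L->D->refl->A->L'->E->R'->E->plug->B
Char 9 ('A'): step: R->1, L=2; A->plug->A->R->C->L->G->refl->C->L'->F->R'->H->plug->D

Answer: EABCDDHBD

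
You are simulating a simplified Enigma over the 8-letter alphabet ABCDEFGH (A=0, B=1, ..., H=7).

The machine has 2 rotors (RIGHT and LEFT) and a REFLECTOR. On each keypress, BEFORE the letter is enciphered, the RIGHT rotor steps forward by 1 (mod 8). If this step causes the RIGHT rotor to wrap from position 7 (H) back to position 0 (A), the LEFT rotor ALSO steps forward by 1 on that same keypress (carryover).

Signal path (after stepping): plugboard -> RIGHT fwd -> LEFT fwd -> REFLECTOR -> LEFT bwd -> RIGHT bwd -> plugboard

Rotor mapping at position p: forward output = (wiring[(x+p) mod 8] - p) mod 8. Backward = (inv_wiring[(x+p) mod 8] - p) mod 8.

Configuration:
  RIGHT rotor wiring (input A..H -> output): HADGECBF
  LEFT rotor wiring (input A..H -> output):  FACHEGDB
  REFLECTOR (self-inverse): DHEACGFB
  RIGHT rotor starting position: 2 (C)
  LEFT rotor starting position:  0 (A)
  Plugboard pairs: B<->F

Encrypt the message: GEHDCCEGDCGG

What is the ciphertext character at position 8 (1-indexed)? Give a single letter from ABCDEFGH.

Char 1 ('G'): step: R->3, L=0; G->plug->G->R->F->L->G->refl->F->L'->A->R'->H->plug->H
Char 2 ('E'): step: R->4, L=0; E->plug->E->R->D->L->H->refl->B->L'->H->R'->G->plug->G
Char 3 ('H'): step: R->5, L=0; H->plug->H->R->H->L->B->refl->H->L'->D->R'->E->plug->E
Char 4 ('D'): step: R->6, L=0; D->plug->D->R->C->L->C->refl->E->L'->E->R'->H->plug->H
Char 5 ('C'): step: R->7, L=0; C->plug->C->R->B->L->A->refl->D->L'->G->R'->A->plug->A
Char 6 ('C'): step: R->0, L->1 (L advanced); C->plug->C->R->D->L->D->refl->A->L'->G->R'->D->plug->D
Char 7 ('E'): step: R->1, L=1; E->plug->E->R->B->L->B->refl->H->L'->A->R'->F->plug->B
Char 8 ('G'): step: R->2, L=1; G->plug->G->R->F->L->C->refl->E->L'->H->R'->E->plug->E

E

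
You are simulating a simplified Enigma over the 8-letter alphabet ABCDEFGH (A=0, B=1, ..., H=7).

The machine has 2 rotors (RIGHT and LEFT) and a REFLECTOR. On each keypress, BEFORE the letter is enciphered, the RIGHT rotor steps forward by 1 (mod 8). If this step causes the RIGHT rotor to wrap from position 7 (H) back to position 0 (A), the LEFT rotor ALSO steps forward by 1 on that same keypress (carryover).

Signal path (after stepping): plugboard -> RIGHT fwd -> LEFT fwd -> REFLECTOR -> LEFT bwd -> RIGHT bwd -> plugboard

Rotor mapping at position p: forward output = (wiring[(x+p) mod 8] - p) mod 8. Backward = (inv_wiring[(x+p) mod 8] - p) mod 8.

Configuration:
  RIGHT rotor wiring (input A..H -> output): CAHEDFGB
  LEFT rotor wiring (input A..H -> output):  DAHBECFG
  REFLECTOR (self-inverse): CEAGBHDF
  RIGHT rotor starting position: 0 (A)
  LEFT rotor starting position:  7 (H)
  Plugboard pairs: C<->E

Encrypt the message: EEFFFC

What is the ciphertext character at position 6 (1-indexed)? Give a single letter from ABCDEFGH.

Char 1 ('E'): step: R->1, L=7; E->plug->C->R->D->L->A->refl->C->L'->E->R'->E->plug->C
Char 2 ('E'): step: R->2, L=7; E->plug->C->R->B->L->E->refl->B->L'->C->R'->B->plug->B
Char 3 ('F'): step: R->3, L=7; F->plug->F->R->H->L->G->refl->D->L'->G->R'->E->plug->C
Char 4 ('F'): step: R->4, L=7; F->plug->F->R->E->L->C->refl->A->L'->D->R'->G->plug->G
Char 5 ('F'): step: R->5, L=7; F->plug->F->R->C->L->B->refl->E->L'->B->R'->B->plug->B
Char 6 ('C'): step: R->6, L=7; C->plug->E->R->B->L->E->refl->B->L'->C->R'->D->plug->D

D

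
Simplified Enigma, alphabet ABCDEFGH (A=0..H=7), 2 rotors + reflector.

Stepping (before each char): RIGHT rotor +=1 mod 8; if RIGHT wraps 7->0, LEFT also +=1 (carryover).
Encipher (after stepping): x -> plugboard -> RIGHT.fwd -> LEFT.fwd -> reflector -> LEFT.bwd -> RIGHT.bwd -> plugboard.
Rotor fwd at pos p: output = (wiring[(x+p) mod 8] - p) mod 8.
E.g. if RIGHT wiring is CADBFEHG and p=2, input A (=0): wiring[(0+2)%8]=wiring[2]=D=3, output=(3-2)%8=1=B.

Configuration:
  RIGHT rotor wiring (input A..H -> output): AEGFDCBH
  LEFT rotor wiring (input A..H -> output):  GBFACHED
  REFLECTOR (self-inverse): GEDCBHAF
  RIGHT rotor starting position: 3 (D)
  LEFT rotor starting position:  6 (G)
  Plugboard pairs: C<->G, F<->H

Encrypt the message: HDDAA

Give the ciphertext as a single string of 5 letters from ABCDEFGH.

Char 1 ('H'): step: R->4, L=6; H->plug->F->R->A->L->G->refl->A->L'->C->R'->G->plug->C
Char 2 ('D'): step: R->5, L=6; D->plug->D->R->D->L->D->refl->C->L'->F->R'->A->plug->A
Char 3 ('D'): step: R->6, L=6; D->plug->D->R->G->L->E->refl->B->L'->H->R'->F->plug->H
Char 4 ('A'): step: R->7, L=6; A->plug->A->R->A->L->G->refl->A->L'->C->R'->H->plug->F
Char 5 ('A'): step: R->0, L->7 (L advanced); A->plug->A->R->A->L->E->refl->B->L'->E->R'->B->plug->B

Answer: CAHFB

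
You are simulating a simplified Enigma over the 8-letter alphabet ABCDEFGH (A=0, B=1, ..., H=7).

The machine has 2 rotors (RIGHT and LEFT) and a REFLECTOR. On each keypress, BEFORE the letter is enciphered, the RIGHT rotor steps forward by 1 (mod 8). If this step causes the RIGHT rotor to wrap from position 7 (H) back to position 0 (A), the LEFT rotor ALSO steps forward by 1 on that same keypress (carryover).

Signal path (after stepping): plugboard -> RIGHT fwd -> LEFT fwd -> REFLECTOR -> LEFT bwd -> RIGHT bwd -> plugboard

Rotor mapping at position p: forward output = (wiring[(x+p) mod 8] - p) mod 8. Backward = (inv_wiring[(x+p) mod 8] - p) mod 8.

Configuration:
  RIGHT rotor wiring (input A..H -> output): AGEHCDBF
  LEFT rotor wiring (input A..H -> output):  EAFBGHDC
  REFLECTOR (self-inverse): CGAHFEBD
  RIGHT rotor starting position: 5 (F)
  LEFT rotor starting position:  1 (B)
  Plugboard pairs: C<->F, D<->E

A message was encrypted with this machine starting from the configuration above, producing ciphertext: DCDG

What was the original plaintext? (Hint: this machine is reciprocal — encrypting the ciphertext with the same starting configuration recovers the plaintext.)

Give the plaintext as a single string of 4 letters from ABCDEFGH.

Char 1 ('D'): step: R->6, L=1; D->plug->E->R->G->L->B->refl->G->L'->E->R'->G->plug->G
Char 2 ('C'): step: R->7, L=1; C->plug->F->R->D->L->F->refl->E->L'->B->R'->B->plug->B
Char 3 ('D'): step: R->0, L->2 (L advanced); D->plug->E->R->C->L->E->refl->F->L'->D->R'->F->plug->C
Char 4 ('G'): step: R->1, L=2; G->plug->G->R->E->L->B->refl->G->L'->H->R'->H->plug->H

Answer: GBCH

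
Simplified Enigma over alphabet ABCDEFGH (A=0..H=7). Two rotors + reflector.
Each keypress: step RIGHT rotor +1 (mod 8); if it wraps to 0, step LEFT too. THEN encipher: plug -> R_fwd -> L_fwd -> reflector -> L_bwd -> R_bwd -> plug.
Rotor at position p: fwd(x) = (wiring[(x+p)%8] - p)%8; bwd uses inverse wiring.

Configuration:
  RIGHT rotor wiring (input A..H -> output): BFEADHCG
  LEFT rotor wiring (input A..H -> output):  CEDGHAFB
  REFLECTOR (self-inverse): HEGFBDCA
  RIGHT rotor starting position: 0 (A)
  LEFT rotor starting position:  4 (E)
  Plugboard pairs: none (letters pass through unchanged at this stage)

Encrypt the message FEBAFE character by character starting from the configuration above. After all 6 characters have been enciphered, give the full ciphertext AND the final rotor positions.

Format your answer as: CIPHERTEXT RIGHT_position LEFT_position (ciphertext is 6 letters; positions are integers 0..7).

Char 1 ('F'): step: R->1, L=4; F->plug->F->R->B->L->E->refl->B->L'->C->R'->D->plug->D
Char 2 ('E'): step: R->2, L=4; E->plug->E->R->A->L->D->refl->F->L'->D->R'->H->plug->H
Char 3 ('B'): step: R->3, L=4; B->plug->B->R->A->L->D->refl->F->L'->D->R'->E->plug->E
Char 4 ('A'): step: R->4, L=4; A->plug->A->R->H->L->C->refl->G->L'->E->R'->H->plug->H
Char 5 ('F'): step: R->5, L=4; F->plug->F->R->H->L->C->refl->G->L'->E->R'->D->plug->D
Char 6 ('E'): step: R->6, L=4; E->plug->E->R->G->L->H->refl->A->L'->F->R'->G->plug->G
Final: ciphertext=DHEHDG, RIGHT=6, LEFT=4

Answer: DHEHDG 6 4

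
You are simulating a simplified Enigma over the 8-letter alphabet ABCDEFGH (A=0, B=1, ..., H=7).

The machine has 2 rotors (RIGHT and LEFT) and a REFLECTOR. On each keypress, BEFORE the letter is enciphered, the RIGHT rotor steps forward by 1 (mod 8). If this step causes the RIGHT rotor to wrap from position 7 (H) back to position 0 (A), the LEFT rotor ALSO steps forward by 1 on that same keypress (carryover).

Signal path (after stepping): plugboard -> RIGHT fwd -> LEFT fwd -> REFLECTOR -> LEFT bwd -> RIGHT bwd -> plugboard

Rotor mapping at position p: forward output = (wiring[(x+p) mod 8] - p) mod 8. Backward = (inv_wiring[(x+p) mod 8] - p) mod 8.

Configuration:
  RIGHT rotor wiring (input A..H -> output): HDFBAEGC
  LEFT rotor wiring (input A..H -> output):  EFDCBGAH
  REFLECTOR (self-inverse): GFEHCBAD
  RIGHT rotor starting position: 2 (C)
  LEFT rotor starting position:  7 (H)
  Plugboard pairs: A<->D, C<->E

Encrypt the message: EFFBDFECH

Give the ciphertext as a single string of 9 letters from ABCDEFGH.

Answer: CGAHGACHC

Derivation:
Char 1 ('E'): step: R->3, L=7; E->plug->C->R->B->L->F->refl->B->L'->H->R'->E->plug->C
Char 2 ('F'): step: R->4, L=7; F->plug->F->R->H->L->B->refl->F->L'->B->R'->G->plug->G
Char 3 ('F'): step: R->5, L=7; F->plug->F->R->A->L->A->refl->G->L'->C->R'->D->plug->A
Char 4 ('B'): step: R->6, L=7; B->plug->B->R->E->L->D->refl->H->L'->G->R'->H->plug->H
Char 5 ('D'): step: R->7, L=7; D->plug->A->R->D->L->E->refl->C->L'->F->R'->G->plug->G
Char 6 ('F'): step: R->0, L->0 (L advanced); F->plug->F->R->E->L->B->refl->F->L'->B->R'->D->plug->A
Char 7 ('E'): step: R->1, L=0; E->plug->C->R->A->L->E->refl->C->L'->D->R'->E->plug->C
Char 8 ('C'): step: R->2, L=0; C->plug->E->R->E->L->B->refl->F->L'->B->R'->H->plug->H
Char 9 ('H'): step: R->3, L=0; H->plug->H->R->C->L->D->refl->H->L'->H->R'->E->plug->C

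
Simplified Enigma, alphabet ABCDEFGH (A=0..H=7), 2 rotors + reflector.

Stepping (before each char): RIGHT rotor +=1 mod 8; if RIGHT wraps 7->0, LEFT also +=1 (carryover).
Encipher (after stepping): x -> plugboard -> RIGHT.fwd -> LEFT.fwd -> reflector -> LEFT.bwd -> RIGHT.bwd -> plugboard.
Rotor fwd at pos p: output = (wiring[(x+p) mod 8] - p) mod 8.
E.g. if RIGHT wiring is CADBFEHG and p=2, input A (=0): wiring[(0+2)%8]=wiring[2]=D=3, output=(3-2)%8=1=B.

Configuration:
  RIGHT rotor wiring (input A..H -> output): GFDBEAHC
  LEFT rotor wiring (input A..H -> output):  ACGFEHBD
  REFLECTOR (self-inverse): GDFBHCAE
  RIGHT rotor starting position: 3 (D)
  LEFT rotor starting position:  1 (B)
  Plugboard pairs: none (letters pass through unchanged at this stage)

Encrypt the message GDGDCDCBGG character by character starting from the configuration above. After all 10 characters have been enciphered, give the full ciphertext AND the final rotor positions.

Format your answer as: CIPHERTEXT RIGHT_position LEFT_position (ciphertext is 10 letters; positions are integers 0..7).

Char 1 ('G'): step: R->4, L=1; G->plug->G->R->H->L->H->refl->E->L'->C->R'->E->plug->E
Char 2 ('D'): step: R->5, L=1; D->plug->D->R->B->L->F->refl->C->L'->G->R'->F->plug->F
Char 3 ('G'): step: R->6, L=1; G->plug->G->R->G->L->C->refl->F->L'->B->R'->A->plug->A
Char 4 ('D'): step: R->7, L=1; D->plug->D->R->E->L->G->refl->A->L'->F->R'->F->plug->F
Char 5 ('C'): step: R->0, L->2 (L advanced); C->plug->C->R->D->L->F->refl->C->L'->C->R'->H->plug->H
Char 6 ('D'): step: R->1, L=2; D->plug->D->R->D->L->F->refl->C->L'->C->R'->B->plug->B
Char 7 ('C'): step: R->2, L=2; C->plug->C->R->C->L->C->refl->F->L'->D->R'->H->plug->H
Char 8 ('B'): step: R->3, L=2; B->plug->B->R->B->L->D->refl->B->L'->F->R'->C->plug->C
Char 9 ('G'): step: R->4, L=2; G->plug->G->R->H->L->A->refl->G->L'->G->R'->D->plug->D
Char 10 ('G'): step: R->5, L=2; G->plug->G->R->E->L->H->refl->E->L'->A->R'->E->plug->E
Final: ciphertext=EFAFHBHCDE, RIGHT=5, LEFT=2

Answer: EFAFHBHCDE 5 2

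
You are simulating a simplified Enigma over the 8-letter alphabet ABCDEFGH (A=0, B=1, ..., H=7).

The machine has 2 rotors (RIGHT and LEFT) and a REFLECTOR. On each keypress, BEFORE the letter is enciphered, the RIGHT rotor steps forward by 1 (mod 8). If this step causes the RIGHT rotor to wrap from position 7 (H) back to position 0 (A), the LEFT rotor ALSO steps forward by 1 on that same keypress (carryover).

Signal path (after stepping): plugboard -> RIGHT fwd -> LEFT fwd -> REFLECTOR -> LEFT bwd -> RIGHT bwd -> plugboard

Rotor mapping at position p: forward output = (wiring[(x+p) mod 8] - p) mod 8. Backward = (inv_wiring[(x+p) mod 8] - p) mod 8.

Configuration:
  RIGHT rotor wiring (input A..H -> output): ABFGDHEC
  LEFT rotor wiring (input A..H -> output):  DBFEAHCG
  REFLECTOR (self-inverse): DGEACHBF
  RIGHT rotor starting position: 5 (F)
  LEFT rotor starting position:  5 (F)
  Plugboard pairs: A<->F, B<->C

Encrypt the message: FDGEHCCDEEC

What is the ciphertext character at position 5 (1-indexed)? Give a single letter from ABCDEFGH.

Char 1 ('F'): step: R->6, L=5; F->plug->A->R->G->L->H->refl->F->L'->B->R'->H->plug->H
Char 2 ('D'): step: R->7, L=5; D->plug->D->R->G->L->H->refl->F->L'->B->R'->B->plug->C
Char 3 ('G'): step: R->0, L->6 (L advanced); G->plug->G->R->E->L->H->refl->F->L'->C->R'->H->plug->H
Char 4 ('E'): step: R->1, L=6; E->plug->E->R->G->L->C->refl->E->L'->A->R'->A->plug->F
Char 5 ('H'): step: R->2, L=6; H->plug->H->R->H->L->B->refl->G->L'->F->R'->D->plug->D

D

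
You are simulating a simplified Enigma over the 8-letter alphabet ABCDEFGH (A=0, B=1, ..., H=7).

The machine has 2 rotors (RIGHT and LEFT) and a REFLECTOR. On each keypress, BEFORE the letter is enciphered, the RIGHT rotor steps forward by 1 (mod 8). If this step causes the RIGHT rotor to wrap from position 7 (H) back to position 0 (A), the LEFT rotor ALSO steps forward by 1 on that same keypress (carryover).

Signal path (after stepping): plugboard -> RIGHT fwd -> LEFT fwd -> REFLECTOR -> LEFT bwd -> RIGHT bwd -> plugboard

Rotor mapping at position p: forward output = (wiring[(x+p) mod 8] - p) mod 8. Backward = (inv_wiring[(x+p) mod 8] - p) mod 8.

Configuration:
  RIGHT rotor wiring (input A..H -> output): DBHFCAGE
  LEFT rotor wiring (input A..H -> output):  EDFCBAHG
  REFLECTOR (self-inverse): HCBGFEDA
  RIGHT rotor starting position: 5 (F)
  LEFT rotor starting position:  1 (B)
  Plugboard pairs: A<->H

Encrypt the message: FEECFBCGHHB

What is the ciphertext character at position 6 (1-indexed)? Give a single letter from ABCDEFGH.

Char 1 ('F'): step: R->6, L=1; F->plug->F->R->H->L->D->refl->G->L'->F->R'->C->plug->C
Char 2 ('E'): step: R->7, L=1; E->plug->E->R->G->L->F->refl->E->L'->B->R'->G->plug->G
Char 3 ('E'): step: R->0, L->2 (L advanced); E->plug->E->R->C->L->H->refl->A->L'->B->R'->B->plug->B
Char 4 ('C'): step: R->1, L=2; C->plug->C->R->E->L->F->refl->E->L'->F->R'->F->plug->F
Char 5 ('F'): step: R->2, L=2; F->plug->F->R->C->L->H->refl->A->L'->B->R'->G->plug->G
Char 6 ('B'): step: R->3, L=2; B->plug->B->R->H->L->B->refl->C->L'->G->R'->G->plug->G

G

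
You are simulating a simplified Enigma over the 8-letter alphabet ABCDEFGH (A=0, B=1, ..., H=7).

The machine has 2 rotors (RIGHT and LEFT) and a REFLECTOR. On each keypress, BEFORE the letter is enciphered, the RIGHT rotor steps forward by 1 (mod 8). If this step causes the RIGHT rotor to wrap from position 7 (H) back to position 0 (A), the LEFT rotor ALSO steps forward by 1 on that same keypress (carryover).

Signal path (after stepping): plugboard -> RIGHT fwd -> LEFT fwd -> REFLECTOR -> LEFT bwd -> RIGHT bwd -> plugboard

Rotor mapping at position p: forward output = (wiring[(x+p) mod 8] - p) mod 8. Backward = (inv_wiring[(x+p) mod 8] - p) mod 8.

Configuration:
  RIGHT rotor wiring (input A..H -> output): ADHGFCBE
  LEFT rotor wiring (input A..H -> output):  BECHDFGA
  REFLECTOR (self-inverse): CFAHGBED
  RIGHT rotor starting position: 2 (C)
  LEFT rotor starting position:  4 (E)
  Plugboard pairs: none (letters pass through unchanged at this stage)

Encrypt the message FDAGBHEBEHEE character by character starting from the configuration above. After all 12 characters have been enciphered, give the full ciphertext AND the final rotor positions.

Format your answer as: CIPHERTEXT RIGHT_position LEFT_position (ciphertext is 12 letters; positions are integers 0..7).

Answer: BFFFCFCFFEHD 6 5

Derivation:
Char 1 ('F'): step: R->3, L=4; F->plug->F->R->F->L->A->refl->C->L'->C->R'->B->plug->B
Char 2 ('D'): step: R->4, L=4; D->plug->D->R->A->L->H->refl->D->L'->H->R'->F->plug->F
Char 3 ('A'): step: R->5, L=4; A->plug->A->R->F->L->A->refl->C->L'->C->R'->F->plug->F
Char 4 ('G'): step: R->6, L=4; G->plug->G->R->H->L->D->refl->H->L'->A->R'->F->plug->F
Char 5 ('B'): step: R->7, L=4; B->plug->B->R->B->L->B->refl->F->L'->E->R'->C->plug->C
Char 6 ('H'): step: R->0, L->5 (L advanced); H->plug->H->R->E->L->H->refl->D->L'->C->R'->F->plug->F
Char 7 ('E'): step: R->1, L=5; E->plug->E->R->B->L->B->refl->F->L'->F->R'->C->plug->C
Char 8 ('B'): step: R->2, L=5; B->plug->B->R->E->L->H->refl->D->L'->C->R'->F->plug->F
Char 9 ('E'): step: R->3, L=5; E->plug->E->R->B->L->B->refl->F->L'->F->R'->F->plug->F
Char 10 ('H'): step: R->4, L=5; H->plug->H->R->C->L->D->refl->H->L'->E->R'->E->plug->E
Char 11 ('E'): step: R->5, L=5; E->plug->E->R->G->L->C->refl->A->L'->A->R'->H->plug->H
Char 12 ('E'): step: R->6, L=5; E->plug->E->R->B->L->B->refl->F->L'->F->R'->D->plug->D
Final: ciphertext=BFFFCFCFFEHD, RIGHT=6, LEFT=5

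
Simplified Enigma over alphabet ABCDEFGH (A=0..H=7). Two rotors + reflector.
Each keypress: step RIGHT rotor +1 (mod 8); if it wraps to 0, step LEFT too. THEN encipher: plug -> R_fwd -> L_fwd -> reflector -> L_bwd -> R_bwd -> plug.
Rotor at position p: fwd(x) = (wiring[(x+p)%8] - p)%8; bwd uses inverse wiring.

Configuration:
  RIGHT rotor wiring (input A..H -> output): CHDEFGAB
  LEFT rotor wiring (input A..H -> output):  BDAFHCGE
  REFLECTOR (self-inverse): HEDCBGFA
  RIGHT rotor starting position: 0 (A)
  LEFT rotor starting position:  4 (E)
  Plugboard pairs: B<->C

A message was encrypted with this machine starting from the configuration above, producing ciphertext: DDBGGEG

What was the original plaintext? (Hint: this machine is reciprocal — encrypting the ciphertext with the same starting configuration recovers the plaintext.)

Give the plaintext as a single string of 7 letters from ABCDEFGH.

Answer: HADEFCF

Derivation:
Char 1 ('D'): step: R->1, L=4; D->plug->D->R->E->L->F->refl->G->L'->B->R'->H->plug->H
Char 2 ('D'): step: R->2, L=4; D->plug->D->R->E->L->F->refl->G->L'->B->R'->A->plug->A
Char 3 ('B'): step: R->3, L=4; B->plug->C->R->D->L->A->refl->H->L'->F->R'->D->plug->D
Char 4 ('G'): step: R->4, L=4; G->plug->G->R->H->L->B->refl->E->L'->G->R'->E->plug->E
Char 5 ('G'): step: R->5, L=4; G->plug->G->R->H->L->B->refl->E->L'->G->R'->F->plug->F
Char 6 ('E'): step: R->6, L=4; E->plug->E->R->F->L->H->refl->A->L'->D->R'->B->plug->C
Char 7 ('G'): step: R->7, L=4; G->plug->G->R->H->L->B->refl->E->L'->G->R'->F->plug->F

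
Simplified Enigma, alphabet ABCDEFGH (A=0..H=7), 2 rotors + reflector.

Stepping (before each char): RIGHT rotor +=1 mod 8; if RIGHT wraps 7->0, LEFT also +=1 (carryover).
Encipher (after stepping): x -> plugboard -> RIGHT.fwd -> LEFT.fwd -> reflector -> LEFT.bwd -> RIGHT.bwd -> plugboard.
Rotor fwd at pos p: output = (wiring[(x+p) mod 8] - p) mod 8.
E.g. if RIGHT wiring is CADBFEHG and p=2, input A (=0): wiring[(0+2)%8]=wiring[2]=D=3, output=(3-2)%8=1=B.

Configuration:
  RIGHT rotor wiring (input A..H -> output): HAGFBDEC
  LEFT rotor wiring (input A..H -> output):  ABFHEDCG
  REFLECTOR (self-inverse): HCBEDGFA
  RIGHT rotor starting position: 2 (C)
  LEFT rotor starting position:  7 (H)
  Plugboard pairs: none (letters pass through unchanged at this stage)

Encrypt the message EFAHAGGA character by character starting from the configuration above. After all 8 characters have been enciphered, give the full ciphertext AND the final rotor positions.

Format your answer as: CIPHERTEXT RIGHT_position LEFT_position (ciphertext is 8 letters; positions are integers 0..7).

Char 1 ('E'): step: R->3, L=7; E->plug->E->R->H->L->D->refl->E->L'->G->R'->B->plug->B
Char 2 ('F'): step: R->4, L=7; F->plug->F->R->E->L->A->refl->H->L'->A->R'->C->plug->C
Char 3 ('A'): step: R->5, L=7; A->plug->A->R->G->L->E->refl->D->L'->H->R'->B->plug->B
Char 4 ('H'): step: R->6, L=7; H->plug->H->R->F->L->F->refl->G->L'->D->R'->G->plug->G
Char 5 ('A'): step: R->7, L=7; A->plug->A->R->D->L->G->refl->F->L'->F->R'->H->plug->H
Char 6 ('G'): step: R->0, L->0 (L advanced); G->plug->G->R->E->L->E->refl->D->L'->F->R'->D->plug->D
Char 7 ('G'): step: R->1, L=0; G->plug->G->R->B->L->B->refl->C->L'->G->R'->H->plug->H
Char 8 ('A'): step: R->2, L=0; A->plug->A->R->E->L->E->refl->D->L'->F->R'->G->plug->G
Final: ciphertext=BCBGHDHG, RIGHT=2, LEFT=0

Answer: BCBGHDHG 2 0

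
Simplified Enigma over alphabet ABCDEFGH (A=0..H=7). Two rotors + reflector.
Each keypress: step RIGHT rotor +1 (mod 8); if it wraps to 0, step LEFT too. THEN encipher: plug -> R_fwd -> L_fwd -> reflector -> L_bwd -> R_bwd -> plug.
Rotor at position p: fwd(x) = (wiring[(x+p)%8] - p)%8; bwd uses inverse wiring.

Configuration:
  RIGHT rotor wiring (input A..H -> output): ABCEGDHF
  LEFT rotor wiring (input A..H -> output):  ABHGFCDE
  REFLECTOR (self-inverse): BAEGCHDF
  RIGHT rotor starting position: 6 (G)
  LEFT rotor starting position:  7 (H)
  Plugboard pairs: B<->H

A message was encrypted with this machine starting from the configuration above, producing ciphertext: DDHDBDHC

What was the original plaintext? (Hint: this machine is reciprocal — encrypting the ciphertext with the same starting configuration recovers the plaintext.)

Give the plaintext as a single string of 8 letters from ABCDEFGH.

Char 1 ('D'): step: R->7, L=7; D->plug->D->R->D->L->A->refl->B->L'->B->R'->B->plug->H
Char 2 ('D'): step: R->0, L->0 (L advanced); D->plug->D->R->E->L->F->refl->H->L'->C->R'->C->plug->C
Char 3 ('H'): step: R->1, L=0; H->plug->B->R->B->L->B->refl->A->L'->A->R'->A->plug->A
Char 4 ('D'): step: R->2, L=0; D->plug->D->R->B->L->B->refl->A->L'->A->R'->A->plug->A
Char 5 ('B'): step: R->3, L=0; B->plug->H->R->H->L->E->refl->C->L'->F->R'->F->plug->F
Char 6 ('D'): step: R->4, L=0; D->plug->D->R->B->L->B->refl->A->L'->A->R'->H->plug->B
Char 7 ('H'): step: R->5, L=0; H->plug->B->R->C->L->H->refl->F->L'->E->R'->E->plug->E
Char 8 ('C'): step: R->6, L=0; C->plug->C->R->C->L->H->refl->F->L'->E->R'->E->plug->E

Answer: HCAAFBEE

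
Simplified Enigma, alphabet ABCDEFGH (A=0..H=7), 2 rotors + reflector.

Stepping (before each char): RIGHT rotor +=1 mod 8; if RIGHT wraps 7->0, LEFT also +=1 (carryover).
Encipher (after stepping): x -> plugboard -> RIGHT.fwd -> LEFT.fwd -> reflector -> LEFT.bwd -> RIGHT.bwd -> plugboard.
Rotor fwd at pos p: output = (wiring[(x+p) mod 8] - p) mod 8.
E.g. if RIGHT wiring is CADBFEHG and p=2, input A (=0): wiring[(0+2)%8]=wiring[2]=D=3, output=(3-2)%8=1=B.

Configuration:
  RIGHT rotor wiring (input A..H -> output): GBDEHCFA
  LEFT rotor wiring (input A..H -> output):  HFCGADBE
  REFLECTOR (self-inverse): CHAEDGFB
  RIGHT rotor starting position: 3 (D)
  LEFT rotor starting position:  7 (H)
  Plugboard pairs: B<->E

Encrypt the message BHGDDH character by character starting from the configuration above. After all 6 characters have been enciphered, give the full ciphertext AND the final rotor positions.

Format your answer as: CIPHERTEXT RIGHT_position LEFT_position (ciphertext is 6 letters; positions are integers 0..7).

Answer: HEABFG 1 0

Derivation:
Char 1 ('B'): step: R->4, L=7; B->plug->E->R->C->L->G->refl->F->L'->A->R'->H->plug->H
Char 2 ('H'): step: R->5, L=7; H->plug->H->R->C->L->G->refl->F->L'->A->R'->B->plug->E
Char 3 ('G'): step: R->6, L=7; G->plug->G->R->B->L->A->refl->C->L'->H->R'->A->plug->A
Char 4 ('D'): step: R->7, L=7; D->plug->D->R->E->L->H->refl->B->L'->F->R'->E->plug->B
Char 5 ('D'): step: R->0, L->0 (L advanced); D->plug->D->R->E->L->A->refl->C->L'->C->R'->F->plug->F
Char 6 ('H'): step: R->1, L=0; H->plug->H->R->F->L->D->refl->E->L'->H->R'->G->plug->G
Final: ciphertext=HEABFG, RIGHT=1, LEFT=0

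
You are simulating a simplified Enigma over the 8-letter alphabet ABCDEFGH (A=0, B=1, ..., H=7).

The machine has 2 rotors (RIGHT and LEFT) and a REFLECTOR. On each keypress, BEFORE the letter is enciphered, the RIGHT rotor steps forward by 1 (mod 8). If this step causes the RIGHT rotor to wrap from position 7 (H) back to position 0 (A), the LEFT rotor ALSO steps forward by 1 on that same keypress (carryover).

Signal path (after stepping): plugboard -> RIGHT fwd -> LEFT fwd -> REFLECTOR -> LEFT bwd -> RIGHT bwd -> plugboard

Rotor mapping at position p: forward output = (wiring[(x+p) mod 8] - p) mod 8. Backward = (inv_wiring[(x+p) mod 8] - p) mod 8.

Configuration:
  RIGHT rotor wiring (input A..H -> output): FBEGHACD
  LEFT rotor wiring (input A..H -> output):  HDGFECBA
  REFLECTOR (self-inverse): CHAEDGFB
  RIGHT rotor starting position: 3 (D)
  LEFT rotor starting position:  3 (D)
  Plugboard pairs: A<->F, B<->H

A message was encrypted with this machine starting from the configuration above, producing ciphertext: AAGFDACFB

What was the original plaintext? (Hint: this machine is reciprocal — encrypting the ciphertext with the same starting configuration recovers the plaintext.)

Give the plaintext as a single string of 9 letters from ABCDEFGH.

Answer: DHBBAGBHE

Derivation:
Char 1 ('A'): step: R->4, L=3; A->plug->F->R->F->L->E->refl->D->L'->H->R'->D->plug->D
Char 2 ('A'): step: R->5, L=3; A->plug->F->R->H->L->D->refl->E->L'->F->R'->B->plug->H
Char 3 ('G'): step: R->6, L=3; G->plug->G->R->B->L->B->refl->H->L'->C->R'->H->plug->B
Char 4 ('F'): step: R->7, L=3; F->plug->A->R->E->L->F->refl->G->L'->D->R'->H->plug->B
Char 5 ('D'): step: R->0, L->4 (L advanced); D->plug->D->R->G->L->C->refl->A->L'->A->R'->F->plug->A
Char 6 ('A'): step: R->1, L=4; A->plug->F->R->B->L->G->refl->F->L'->C->R'->G->plug->G
Char 7 ('C'): step: R->2, L=4; C->plug->C->R->F->L->H->refl->B->L'->H->R'->H->plug->B
Char 8 ('F'): step: R->3, L=4; F->plug->A->R->D->L->E->refl->D->L'->E->R'->B->plug->H
Char 9 ('B'): step: R->4, L=4; B->plug->H->R->C->L->F->refl->G->L'->B->R'->E->plug->E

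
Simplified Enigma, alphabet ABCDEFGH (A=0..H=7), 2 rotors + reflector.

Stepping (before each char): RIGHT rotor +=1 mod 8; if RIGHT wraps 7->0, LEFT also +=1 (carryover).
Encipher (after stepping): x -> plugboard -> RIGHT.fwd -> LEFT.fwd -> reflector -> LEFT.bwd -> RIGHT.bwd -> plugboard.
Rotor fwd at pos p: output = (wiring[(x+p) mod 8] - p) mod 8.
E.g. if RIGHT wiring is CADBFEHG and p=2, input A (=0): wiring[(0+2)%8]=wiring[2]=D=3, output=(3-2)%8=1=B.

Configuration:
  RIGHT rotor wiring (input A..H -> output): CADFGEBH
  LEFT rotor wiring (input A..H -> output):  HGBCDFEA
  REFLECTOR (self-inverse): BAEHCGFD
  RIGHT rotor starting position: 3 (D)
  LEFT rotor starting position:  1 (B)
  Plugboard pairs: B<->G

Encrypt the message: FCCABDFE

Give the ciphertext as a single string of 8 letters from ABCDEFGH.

Answer: DHAFABHF

Derivation:
Char 1 ('F'): step: R->4, L=1; F->plug->F->R->E->L->E->refl->C->L'->D->R'->D->plug->D
Char 2 ('C'): step: R->5, L=1; C->plug->C->R->C->L->B->refl->A->L'->B->R'->H->plug->H
Char 3 ('C'): step: R->6, L=1; C->plug->C->R->E->L->E->refl->C->L'->D->R'->A->plug->A
Char 4 ('A'): step: R->7, L=1; A->plug->A->R->A->L->F->refl->G->L'->H->R'->F->plug->F
Char 5 ('B'): step: R->0, L->2 (L advanced); B->plug->G->R->B->L->A->refl->B->L'->C->R'->A->plug->A
Char 6 ('D'): step: R->1, L=2; D->plug->D->R->F->L->G->refl->F->L'->G->R'->G->plug->B
Char 7 ('F'): step: R->2, L=2; F->plug->F->R->F->L->G->refl->F->L'->G->R'->H->plug->H
Char 8 ('E'): step: R->3, L=2; E->plug->E->R->E->L->C->refl->E->L'->H->R'->F->plug->F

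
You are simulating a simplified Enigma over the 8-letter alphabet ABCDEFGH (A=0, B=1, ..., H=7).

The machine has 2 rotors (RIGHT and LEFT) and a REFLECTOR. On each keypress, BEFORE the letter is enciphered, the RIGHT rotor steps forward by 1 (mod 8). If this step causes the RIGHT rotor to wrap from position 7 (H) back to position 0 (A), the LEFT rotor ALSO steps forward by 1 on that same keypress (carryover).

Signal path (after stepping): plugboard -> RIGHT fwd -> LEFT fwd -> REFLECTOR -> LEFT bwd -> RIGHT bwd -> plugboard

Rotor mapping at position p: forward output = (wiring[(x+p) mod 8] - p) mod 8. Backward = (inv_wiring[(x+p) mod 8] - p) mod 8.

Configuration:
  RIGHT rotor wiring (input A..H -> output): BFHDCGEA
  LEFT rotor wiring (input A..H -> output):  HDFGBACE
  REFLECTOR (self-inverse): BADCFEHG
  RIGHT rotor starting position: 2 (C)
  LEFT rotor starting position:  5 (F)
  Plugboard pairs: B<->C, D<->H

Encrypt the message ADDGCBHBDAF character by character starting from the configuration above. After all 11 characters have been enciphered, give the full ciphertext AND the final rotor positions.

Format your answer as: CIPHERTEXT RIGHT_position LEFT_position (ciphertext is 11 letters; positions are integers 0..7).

Char 1 ('A'): step: R->3, L=5; A->plug->A->R->A->L->D->refl->C->L'->D->R'->C->plug->B
Char 2 ('D'): step: R->4, L=5; D->plug->H->R->H->L->E->refl->F->L'->B->R'->F->plug->F
Char 3 ('D'): step: R->5, L=5; D->plug->H->R->F->L->A->refl->B->L'->G->R'->G->plug->G
Char 4 ('G'): step: R->6, L=5; G->plug->G->R->E->L->G->refl->H->L'->C->R'->B->plug->C
Char 5 ('C'): step: R->7, L=5; C->plug->B->R->C->L->H->refl->G->L'->E->R'->E->plug->E
Char 6 ('B'): step: R->0, L->6 (L advanced); B->plug->C->R->H->L->C->refl->D->L'->G->R'->F->plug->F
Char 7 ('H'): step: R->1, L=6; H->plug->D->R->B->L->G->refl->H->L'->E->R'->A->plug->A
Char 8 ('B'): step: R->2, L=6; B->plug->C->R->A->L->E->refl->F->L'->D->R'->H->plug->D
Char 9 ('D'): step: R->3, L=6; D->plug->H->R->E->L->H->refl->G->L'->B->R'->D->plug->H
Char 10 ('A'): step: R->4, L=6; A->plug->A->R->G->L->D->refl->C->L'->H->R'->H->plug->D
Char 11 ('F'): step: R->5, L=6; F->plug->F->R->C->L->B->refl->A->L'->F->R'->H->plug->D
Final: ciphertext=BFGCEFADHDD, RIGHT=5, LEFT=6

Answer: BFGCEFADHDD 5 6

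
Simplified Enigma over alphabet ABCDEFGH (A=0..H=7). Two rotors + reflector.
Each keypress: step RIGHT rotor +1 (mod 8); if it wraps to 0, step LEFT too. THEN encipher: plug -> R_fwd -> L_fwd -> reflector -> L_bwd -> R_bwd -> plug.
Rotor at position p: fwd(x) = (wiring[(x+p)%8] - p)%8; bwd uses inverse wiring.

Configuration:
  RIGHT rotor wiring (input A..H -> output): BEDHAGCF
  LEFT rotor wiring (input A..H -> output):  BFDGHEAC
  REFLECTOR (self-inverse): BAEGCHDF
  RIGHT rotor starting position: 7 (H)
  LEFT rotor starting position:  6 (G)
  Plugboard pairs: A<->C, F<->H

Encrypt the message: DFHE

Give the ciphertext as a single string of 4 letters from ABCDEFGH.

Char 1 ('D'): step: R->0, L->7 (L advanced); D->plug->D->R->H->L->B->refl->A->L'->F->R'->H->plug->F
Char 2 ('F'): step: R->1, L=7; F->plug->H->R->A->L->D->refl->G->L'->C->R'->B->plug->B
Char 3 ('H'): step: R->2, L=7; H->plug->F->R->D->L->E->refl->C->L'->B->R'->A->plug->C
Char 4 ('E'): step: R->3, L=7; E->plug->E->R->C->L->G->refl->D->L'->A->R'->H->plug->F

Answer: FBCF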